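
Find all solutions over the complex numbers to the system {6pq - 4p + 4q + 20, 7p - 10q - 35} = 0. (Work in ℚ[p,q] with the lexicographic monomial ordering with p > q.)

Compute a lex Gröbner basis by Buchberger's algorithm.
f_1 = 6pq - 4p + 4q + 20, LT = pq.
f_2 = 7p - 10q - 35, LT = p.

S(f_1,f_2): lcm = pq. S = -⅔p + 10/7q² + 17/3q + 10/3.
  reduce S modulo (f_1, f_2):
  remainder 10/7q² + 33/7q ≠ 0; add h_3 = 10/7q² + 33/7q to the basis.

The other S-polynomials (S(f_1,h_3), S(f_2,h_3)) all reduce to 0 modulo the current basis, so we have a Gröbner basis.
Inter-reduce: drop elements whose leading term is divisible by another's, tail-reduce, and make monic.
Reduced Gröbner basis: {p - 10/7q - 5, q² + 33/10q}.

Since the basis is lex-ordered, q² + 33/10q is univariate in q. Its roots are {-33/10, 0}. Back-substituting each root into the other basis elements fixes the other coordinates.
  q = -33/10: the earlier basis element becomes p - 2/7 = 0, giving p = 2/7 — point (2/7, -33/10).
  q = 0: the earlier basis element becomes p - 5 = 0, giving p = 5 — point (5, 0).
This is the nonlinear analogue of row-reducing a linear system.

{(2/7, -33/10), (5, 0)}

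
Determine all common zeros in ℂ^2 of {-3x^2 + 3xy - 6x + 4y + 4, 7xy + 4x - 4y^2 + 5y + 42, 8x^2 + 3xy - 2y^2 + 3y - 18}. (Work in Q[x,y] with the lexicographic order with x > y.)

{(-2, 2)}

Compute a lex Gröbner basis by Buchberger's algorithm.
f_1 = -3x^2 + 3xy - 6x + 4y + 4, LT = x^2.
f_2 = 7xy + 4x - 4y^2 + 5y + 42, LT = xy.
f_3 = 8x^2 + 3xy - 2y^2 + 3y - 18, LT = x^2.

S(f_1,f_2): lcm = x^2y. S = -4/7x^2 - 3/7xy^2 + 9/7xy - 6x - 4/3y^2 - 4/3y.
  leading term x^2: subtract (4/21)·f_1 from -4/7x^2 - 3/7xy^2 + 9/7xy - 6x - 4/3y^2 - 4/3y → -3/7xy^2 + 5/7xy - 34/7x - 4/3y^2 - 44/21y - 16/21
  leading term xy^2: subtract (-3/49y)·f_2 from -3/7xy^2 + 5/7xy - 34/7x - 4/3y^2 - 44/21y - 16/21 → 47/49xy - 34/7x - 12/49y^3 - 151/147y^2 + 10/21y - 16/21
  leading term xy: subtract (47/343)·f_2 from 47/49xy - 34/7x - 12/49y^3 - 151/147y^2 + 10/21y - 16/21 → -1854/343x - 12/49y^3 - 493/1029y^2 - 215/1029y - 958/147
  leading term x: no divisor's leading term divides it; move -1854/343x to the remainder.
  leading term y^3: no divisor's leading term divides it; move -12/49y^3 to the remainder.
  leading term y^2: no divisor's leading term divides it; move -493/1029y^2 to the remainder.
  leading term y: no divisor's leading term divides it; move -215/1029y to the remainder.
  leading term 1: no divisor's leading term divides it; move -958/147 to the remainder.
  remainder -1854/343x - 12/49y^3 - 493/1029y^2 - 215/1029y - 958/147 ≠ 0; add h_4 = -1854/343x - 12/49y^3 - 493/1029y^2 - 215/1029y - 958/147 to the basis.

S(f_1,f_3): lcm = x^2. S = -11/8xy + 2x + 1/4y^2 - 41/24y + 11/12.
  leading term xy: subtract (-11/56)·f_2 from -11/8xy + 2x + 1/4y^2 - 41/24y + 11/12 → 39/14x - 15/28y^2 - 61/84y + 55/6
  leading term x: subtract (-637/1236)·h_4 from 39/14x - 15/28y^2 - 61/84y + 55/6 → -13/103y^3 - 1451/1854y^2 - 773/927y + 5384/927
  leading term y^3: no divisor's leading term divides it; move -13/103y^3 to the remainder.
  leading term y^2: no divisor's leading term divides it; move -1451/1854y^2 to the remainder.
  leading term y: no divisor's leading term divides it; move -773/927y to the remainder.
  leading term 1: no divisor's leading term divides it; move 5384/927 to the remainder.
  remainder -13/103y^3 - 1451/1854y^2 - 773/927y + 5384/927 ≠ 0; add h_5 = -13/103y^3 - 1451/1854y^2 - 773/927y + 5384/927 to the basis.

S(f_2,f_3): lcm = x^2y. S = 4/7x^2 - 53/56xy^2 + 5/7xy + 6x + 1/4y^3 - 3/8y^2 + 9/4y.
  leading term x^2: subtract (-4/21)·f_1 from 4/7x^2 - 53/56xy^2 + 5/7xy + 6x + 1/4y^3 - 3/8y^2 + 9/4y → -53/56xy^2 + 9/7xy + 34/7x + 1/4y^3 - 3/8y^2 + 253/84y + 16/21
  leading term xy^2: subtract (-53/392y)·f_2 from -53/56xy^2 + 9/7xy + 34/7x + 1/4y^3 - 3/8y^2 + 253/84y + 16/21 → 179/98xy + 34/7x - 57/196y^3 + 59/196y^2 + 365/42y + 16/21
  leading term xy: subtract (179/686)·f_2 from 179/98xy + 34/7x - 57/196y^3 + 59/196y^2 + 365/42y + 16/21 → 1308/343x - 57/196y^3 + 1845/1372y^2 + 7600/1029y - 1499/147
  leading term x: subtract (-218/309)·h_4 from 1308/343x - 57/196y^3 + 1845/1372y^2 + 7600/1029y - 1499/147 → -191/412y^3 + 3733/3708y^2 + 6710/927y - 13715/927
  leading term y^3: subtract (191/52)·h_5 from -191/412y^3 + 3733/3708y^2 + 6710/927y - 13715/927 → 1211/312y^2 + 1607/156y - 1409/39
  leading term y^2: no divisor's leading term divides it; move 1211/312y^2 to the remainder.
  leading term y: no divisor's leading term divides it; move 1607/156y to the remainder.
  leading term 1: no divisor's leading term divides it; move -1409/39 to the remainder.
  remainder 1211/312y^2 + 1607/156y - 1409/39 ≠ 0; add h_6 = 1211/312y^2 + 1607/156y - 1409/39 to the basis.

S(f_2,h_5): lcm = xy^3. S = -9221/1638xy^2 - 773/117xy + 5384/117x - 4/7y^4 + 5/7y^3 + 6y^2.
  leading term xy^2: subtract (-9221/11466y)·f_2 from -9221/1638xy^2 - 773/117xy + 5384/117x - 4/7y^4 + 5/7y^3 + 6y^2 → -1495/441xy + 5384/117x - 4/7y^4 - 14347/5733y^3 + 114901/11466y^2 + 9221/273y
  leading term xy: subtract (-1495/3087)·f_2 from -1495/441xy + 5384/117x - 4/7y^4 - 14347/5733y^3 + 114901/11466y^2 + 9221/273y → 213828/4459x - 4/7y^4 - 14347/5733y^3 + 648827/80262y^2 + 1452662/40131y + 2990/147
  leading term x: subtract (-346/39)·h_4 from 213828/4459x - 4/7y^4 - 14347/5733y^3 + 648827/80262y^2 + 1452662/40131y + 2990/147 → -4/7y^4 - 547/117y^3 + 23/6y^2 + 9376/273y - 30694/819
  leading term y^4: subtract (412/91y)·h_5 from -4/7y^4 - 547/117y^3 + 23/6y^2 + 9376/273y - 30694/819 → -103/91y^3 + 12463/1638y^2 + 6592/819y - 30694/819
  leading term y^3: subtract (10609/1183)·h_5 from -103/91y^3 + 12463/1638y^2 + 6592/819y - 30694/819 → 2472/169y^2 + 55105/3549y - 317858/3549
  leading term y^2: subtract (59328/15743)·h_6 from 2472/169y^2 + 55105/3549y - 317858/3549 → -1100143/47229y + 2200286/47229
  leading term y: no divisor's leading term divides it; move -1100143/47229y to the remainder.
  leading term 1: no divisor's leading term divides it; move 2200286/47229 to the remainder.
  remainder -1100143/47229y + 2200286/47229 ≠ 0; add h_7 = -1100143/47229y + 2200286/47229 to the basis.

The other S-polynomials (S(f_1,h_4), S(f_2,h_4), S(f_3,h_4), S(f_1,h_5), S(f_3,h_5), S(h_4,h_5), S(f_1,h_6), S(f_2,h_6), S(f_3,h_6), S(h_4,h_6), S(h_5,h_6), S(f_1,h_7), S(f_2,h_7), S(f_3,h_7), S(h_4,h_7), S(h_5,h_7), S(h_6,h_7)) all reduce to 0 modulo the current basis, so we have a Gröbner basis.
Inter-reduce: drop elements whose leading term is divisible by another's, tail-reduce, and make monic.
Reduced Gröbner basis: {x + 2, y - 2}.

A lex Gröbner basis eliminates variables successively. Here y - 2 depends only on y, with roots {2}; lifting each root through the earlier basis elements recovers the full solutions.
  y = 2: the earlier basis element becomes x + 2 = 0, giving x = -2 — point (-2, 2).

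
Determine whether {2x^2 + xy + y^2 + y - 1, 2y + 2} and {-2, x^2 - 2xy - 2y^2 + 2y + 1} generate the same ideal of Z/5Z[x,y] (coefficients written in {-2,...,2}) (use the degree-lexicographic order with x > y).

Equality of ideals is decidable: compute both reduced Gröbner bases (unique for the ordering) and check whether they agree.
Buchberger on the first generating set:
f_1 = 2x^2 + xy + y^2 + y - 1, LT = x^2.
f_2 = 2y + 2, LT = y.

The S-polynomials (S(f_1,f_2)) all reduce to 0 modulo the current basis, so we have a Gröbner basis.
Inter-reduce: drop elements whose leading term is divisible by another's, tail-reduce, and make monic.
Reduced Gröbner basis: {x^2 + 2x + 2, y + 1}.

Buchberger on the second generating set:
h_1 = -2, LT = 1.
h_2 = x^2 - 2xy - 2y^2 + 2y + 1, LT = x^2.

The S-polynomials (S(h_1,h_2)) all reduce to 0 modulo the current basis, so we have a Gröbner basis.
Inter-reduce: drop elements whose leading term is divisible by another's, tail-reduce, and make monic.
Reduced Gröbner basis: {1}.

Since the reduced bases disagree, the two ideals are not the same.

No, the ideals differ.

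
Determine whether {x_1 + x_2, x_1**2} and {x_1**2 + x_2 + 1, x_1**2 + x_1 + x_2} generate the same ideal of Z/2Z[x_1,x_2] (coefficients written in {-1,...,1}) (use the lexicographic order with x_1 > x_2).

For a fixed monomial order, each ideal has a unique reduced Gröbner basis; comparing bases decides equality.
Buchberger on the first generating set:
f_1 = x_1 + x_2, LT = x_1.
f_2 = x_1**2, LT = x_1**2.

S(f_1,f_2): lcm = x_1**2. S = x_1*x_2.
  leading term x_1*x_2: subtract (x_2)·f_1 from x_1*x_2 → x_2**2
  leading term x_2**2: no divisor's leading term divides it; move x_2**2 to the remainder.
  remainder x_2**2 ≠ 0; add g_3 = x_2**2 to the basis.

The other S-polynomials (S(f_1,g_3), S(f_2,g_3)) all reduce to 0 modulo the current basis, so we have a Gröbner basis.
Inter-reduce: drop elements whose leading term is divisible by another's, tail-reduce, and make monic.
Reduced Gröbner basis: {x_1 + x_2, x_2**2}.

Buchberger on the second generating set:
h_1 = x_1**2 + x_2 + 1, LT = x_1**2.
h_2 = x_1**2 + x_1 + x_2, LT = x_1**2.

S(h_1,h_2): lcm = x_1**2. S = x_1 + 1.
  leading term x_1: no divisor's leading term divides it; move x_1 to the remainder.
  leading term 1: no divisor's leading term divides it; move 1 to the remainder.
  remainder x_1 + 1 ≠ 0; add k_3 = x_1 + 1 to the basis.

S(h_1,k_3): lcm = x_1**2. S = x_1 + x_2 + 1.
  leading term x_1: subtract (1)·k_3 from x_1 + x_2 + 1 → x_2
  leading term x_2: no divisor's leading term divides it; move x_2 to the remainder.
  remainder x_2 ≠ 0; add k_4 = x_2 to the basis.

The other S-polynomials (S(h_2,k_3), S(h_1,k_4), S(h_2,k_4), S(k_3,k_4)) all reduce to 0 modulo the current basis, so we have a Gröbner basis.
Inter-reduce: drop elements whose leading term is divisible by another's, tail-reduce, and make monic.
Reduced Gröbner basis: {x_1 + 1, x_2}.

Since the reduced bases disagree, the two ideals are not the same.

No, the ideals differ.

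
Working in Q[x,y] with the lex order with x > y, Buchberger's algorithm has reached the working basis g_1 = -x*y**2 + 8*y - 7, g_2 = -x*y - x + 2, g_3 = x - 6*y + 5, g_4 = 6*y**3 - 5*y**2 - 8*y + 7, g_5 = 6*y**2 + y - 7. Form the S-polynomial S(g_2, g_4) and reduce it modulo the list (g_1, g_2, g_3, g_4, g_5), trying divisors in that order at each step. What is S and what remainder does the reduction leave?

S(g_2, g_4) = 11/6*x*y**2 + 4/3*x*y - 7/6*x - 2*y**2; remainder on division = 0.

lcm(LM(g_2), LM(g_4)) = x*y**3.
S = (lcm/LT(g_2))·g_2 − (lcm/LT(g_4))·g_4 = 11/6*x*y**2 + 4/3*x*y - 7/6*x - 2*y**2.
Reduce S modulo (g_1, g_2, g_3, g_4, g_5) in that order:
  leading term x*y**2: subtract (-11/6)·g_1 from 11/6*x*y**2 + 4/3*x*y - 7/6*x - 2*y**2 → 4/3*x*y - 7/6*x - 2*y**2 + 44/3*y - 77/6
  leading term x*y: subtract (-4/3)·g_2 from 4/3*x*y - 7/6*x - 2*y**2 + 44/3*y - 77/6 → -5/2*x - 2*y**2 + 44/3*y - 61/6
  leading term x: subtract (-5/2)·g_3 from -5/2*x - 2*y**2 + 44/3*y - 61/6 → -2*y**2 - 1/3*y + 7/3
  leading term y**2: subtract (-1/3)·g_5 from -2*y**2 - 1/3*y + 7/3 → 0
The remainder is 0, so this S-polynomial contributes no new basis element.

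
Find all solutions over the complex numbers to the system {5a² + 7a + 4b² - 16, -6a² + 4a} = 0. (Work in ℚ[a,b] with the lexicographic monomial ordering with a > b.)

Compute a lex Gröbner basis by Buchberger's algorithm.
f_1 = 5a² + 7a + 4b² - 16, LT = a².
f_2 = -6a² + 4a, LT = a².

S(f_1,f_2): lcm = a². S = 31/15a + ⅘b² - 16/5.
  reduce S modulo (f_1, f_2):
  remainder 31/15a + ⅘b² - 16/5 ≠ 0; add h_3 = 31/15a + ⅘b² - 16/5 to the basis.

S(f_1,h_3): lcm = a². S = -12/31ab² + 457/155a + ⅘b² - 16/5.
  reduce S modulo (f_1, f_2, h_3):
  remainder 144/961b⁴ - 904/961b² + 1312/961 ≠ 0; add h_4 = 144/961b⁴ - 904/961b² + 1312/961 to the basis.

The other S-polynomials (S(f_2,h_3), S(f_1,h_4), S(f_2,h_4), S(h_3,h_4)) all reduce to 0 modulo the current basis, so we have a Gröbner basis.
Inter-reduce: drop elements whose leading term is divisible by another's, tail-reduce, and make monic.
Reduced Gröbner basis: {a + 12/31b² - 48/31, b⁴ - 113/18b² + 82/9}.

The lex basis is triangular: the last element involves only b. Solving b⁴ - 113/18b² + 82/9 = 0 gives b ∈ {-2, 2, -sqrt(82)/6, sqrt(82)/6}; substituting each value into the earlier elements determines the remaining variables.
  b = -2: the earlier basis element becomes a = 0, giving a = 0 — point (0, -2).
  b = 2: the earlier basis element becomes a = 0, giving a = 0 — point (0, 2).
  b = -sqrt(82)/6: the earlier basis element becomes a - ⅔ = 0, giving a = 2/3 — point (2/3, -sqrt(82)/6).
  b = sqrt(82)/6: the earlier basis element becomes a - ⅔ = 0, giving a = 2/3 — point (2/3, sqrt(82)/6).

{(0, -2), (0, 2), (2/3, -sqrt(82)/6), (2/3, sqrt(82)/6)}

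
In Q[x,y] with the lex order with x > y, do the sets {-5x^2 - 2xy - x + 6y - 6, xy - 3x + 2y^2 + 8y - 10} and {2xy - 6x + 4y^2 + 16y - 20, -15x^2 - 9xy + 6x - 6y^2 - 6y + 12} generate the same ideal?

Since reduced Gröbner bases are canonical representatives of ideals under a given ordering, it suffices to compute and compare them.
Buchberger on the first generating set:
f_1 = -5x^2 - 2xy - x + 6y - 6, LT = x^2.
f_2 = xy - 3x + 2y^2 + 8y - 10, LT = xy.

S(f_1,f_2): lcm = x^2y. S = 3x^2 - 8/5xy^2 - 39/5xy + 10x - 6/5y^2 + 6/5y.
  leading term x^2: subtract (-3/5)·f_1 from 3x^2 - 8/5xy^2 - 39/5xy + 10x - 6/5y^2 + 6/5y → -8/5xy^2 - 9xy + 47/5x - 6/5y^2 + 24/5y - 18/5
  leading term xy^2: subtract (-8/5y)·f_2 from -8/5xy^2 - 9xy + 47/5x - 6/5y^2 + 24/5y - 18/5 → -69/5xy + 47/5x + 16/5y^3 + 58/5y^2 - 56/5y - 18/5
  leading term xy: subtract (-69/5)·f_2 from -69/5xy + 47/5x + 16/5y^3 + 58/5y^2 - 56/5y - 18/5 → -32x + 16/5y^3 + 196/5y^2 + 496/5y - 708/5
  leading term x: no divisor's leading term divides it; move -32x to the remainder.
  leading term y^3: no divisor's leading term divides it; move 16/5y^3 to the remainder.
  leading term y^2: no divisor's leading term divides it; move 196/5y^2 to the remainder.
  leading term y: no divisor's leading term divides it; move 496/5y to the remainder.
  leading term 1: no divisor's leading term divides it; move -708/5 to the remainder.
  remainder -32x + 16/5y^3 + 196/5y^2 + 496/5y - 708/5 ≠ 0; add g_3 = -32x + 16/5y^3 + 196/5y^2 + 496/5y - 708/5 to the basis.

S(f_1,g_3): lcm = x^2. S = 1/10xy^3 + 49/40xy^2 + 7/2xy - 169/40x - 6/5y + 6/5.
  leading term xy^3: subtract (1/10y^2)·f_2 from 1/10xy^3 + 49/40xy^2 + 7/2xy - 169/40x - 6/5y + 6/5 → 61/40xy^2 + 7/2xy - 169/40x - 1/5y^4 - 4/5y^3 + y^2 - 6/5y + 6/5
  leading term xy^2: subtract (61/40y)·f_2 from 61/40xy^2 + 7/2xy - 169/40x - 1/5y^4 - 4/5y^3 + y^2 - 6/5y + 6/5 → 323/40xy - 169/40x - 1/5y^4 - 77/20y^3 - 56/5y^2 + 281/20y + 6/5
  leading term xy: subtract (323/40)·f_2 from 323/40xy - 169/40x - 1/5y^4 - 77/20y^3 - 56/5y^2 + 281/20y + 6/5 → 20x - 1/5y^4 - 77/20y^3 - 547/20y^2 - 1011/20y + 1639/20
  leading term x: subtract (-5/8)·g_3 from 20x - 1/5y^4 - 77/20y^3 - 547/20y^2 - 1011/20y + 1639/20 → -1/5y^4 - 37/20y^3 - 57/20y^2 + 229/20y - 131/20
  leading term y^4: no divisor's leading term divides it; move -1/5y^4 to the remainder.
  leading term y^3: no divisor's leading term divides it; move -37/20y^3 to the remainder.
  leading term y^2: no divisor's leading term divides it; move -57/20y^2 to the remainder.
  leading term y: no divisor's leading term divides it; move 229/20y to the remainder.
  leading term 1: no divisor's leading term divides it; move -131/20 to the remainder.
  remainder -1/5y^4 - 37/20y^3 - 57/20y^2 + 229/20y - 131/20 ≠ 0; add g_4 = -1/5y^4 - 37/20y^3 - 57/20y^2 + 229/20y - 131/20 to the basis.

The other S-polynomials (S(f_2,g_3), S(f_1,g_4), S(f_2,g_4), S(g_3,g_4)) all reduce to 0 modulo the current basis, so we have a Gröbner basis.
Inter-reduce: drop elements whose leading term is divisible by another's, tail-reduce, and make monic.
Reduced Gröbner basis: {x - 1/10y^3 - 49/40y^2 - 31/10y + 177/40, y^4 + 37/4y^3 + 57/4y^2 - 229/4y + 131/4}.

Buchberger on the second generating set:
h_1 = 2xy - 6x + 4y^2 + 16y - 20, LT = xy.
h_2 = -15x^2 - 9xy + 6x - 6y^2 - 6y + 12, LT = x^2.

S(h_1,h_2): lcm = x^2y. S = -3x^2 + 7/5xy^2 + 42/5xy - 10x - 2/5y^3 - 2/5y^2 + 4/5y.
  leading term x^2: subtract (1/5)·h_2 from -3x^2 + 7/5xy^2 + 42/5xy - 10x - 2/5y^3 - 2/5y^2 + 4/5y → 7/5xy^2 + 51/5xy - 56/5x - 2/5y^3 + 4/5y^2 + 2y - 12/5
  leading term xy^2: subtract (7/10y)·h_1 from 7/5xy^2 + 51/5xy - 56/5x - 2/5y^3 + 4/5y^2 + 2y - 12/5 → 72/5xy - 56/5x - 16/5y^3 - 52/5y^2 + 16y - 12/5
  leading term xy: subtract (36/5)·h_1 from 72/5xy - 56/5x - 16/5y^3 - 52/5y^2 + 16y - 12/5 → 32x - 16/5y^3 - 196/5y^2 - 496/5y + 708/5
  leading term x: no divisor's leading term divides it; move 32x to the remainder.
  leading term y^3: no divisor's leading term divides it; move -16/5y^3 to the remainder.
  leading term y^2: no divisor's leading term divides it; move -196/5y^2 to the remainder.
  leading term y: no divisor's leading term divides it; move -496/5y to the remainder.
  leading term 1: no divisor's leading term divides it; move 708/5 to the remainder.
  remainder 32x - 16/5y^3 - 196/5y^2 - 496/5y + 708/5 ≠ 0; add k_3 = 32x - 16/5y^3 - 196/5y^2 - 496/5y + 708/5 to the basis.

S(h_1,k_3): lcm = xy. S = -3x + 1/10y^4 + 49/40y^3 + 51/10y^2 + 143/40y - 10.
  leading term x: subtract (-3/32)·k_3 from -3x + 1/10y^4 + 49/40y^3 + 51/10y^2 + 143/40y - 10 → 1/10y^4 + 37/40y^3 + 57/40y^2 - 229/40y + 131/40
  leading term y^4: no divisor's leading term divides it; move 1/10y^4 to the remainder.
  leading term y^3: no divisor's leading term divides it; move 37/40y^3 to the remainder.
  leading term y^2: no divisor's leading term divides it; move 57/40y^2 to the remainder.
  leading term y: no divisor's leading term divides it; move -229/40y to the remainder.
  leading term 1: no divisor's leading term divides it; move 131/40 to the remainder.
  remainder 1/10y^4 + 37/40y^3 + 57/40y^2 - 229/40y + 131/40 ≠ 0; add k_4 = 1/10y^4 + 37/40y^3 + 57/40y^2 - 229/40y + 131/40 to the basis.

The other S-polynomials (S(h_2,k_3), S(h_1,k_4), S(h_2,k_4), S(k_3,k_4)) all reduce to 0 modulo the current basis, so we have a Gröbner basis.
Inter-reduce: drop elements whose leading term is divisible by another's, tail-reduce, and make monic.
Reduced Gröbner basis: {x - 1/10y^3 - 49/40y^2 - 31/10y + 177/40, y^4 + 37/4y^3 + 57/4y^2 - 229/4y + 131/4}.

The two bases agree; hence the ideals are identical.

Yes, the ideals are equal.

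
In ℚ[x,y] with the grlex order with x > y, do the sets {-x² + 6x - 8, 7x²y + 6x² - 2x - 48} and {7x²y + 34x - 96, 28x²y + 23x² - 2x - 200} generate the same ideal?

Yes, the ideals are equal.

For a fixed monomial order, each ideal has a unique reduced Gröbner basis; comparing bases decides equality.
Buchberger on the first generating set:
f_1 = -x² + 6x - 8, LT = x².
f_2 = 7x²y + 6x² - 2x - 48, LT = x²y.

S(f_1,f_2): lcm = x²y. S = -6/7x² - 6xy + 2/7x + 8y + 48/7.
  leading term x²: subtract (6/7)·f_1 from -6/7x² - 6xy + 2/7x + 8y + 48/7 → -6xy - 34/7x + 8y + 96/7
  leading term xy: no divisor's leading term divides it; move -6xy to the remainder.
  leading term x: no divisor's leading term divides it; move -34/7x to the remainder.
  leading term y: no divisor's leading term divides it; move 8y to the remainder.
  leading term 1: no divisor's leading term divides it; move 96/7 to the remainder.
  remainder -6xy - 34/7x + 8y + 96/7 ≠ 0; add g_3 = -6xy - 34/7x + 8y + 96/7 to the basis.

S(f_1,g_3): lcm = x²y. S = -17/21x² - 14/3xy + 16/7x + 8y.
  leading term x²: subtract (17/21)·f_1 from -17/21x² - 14/3xy + 16/7x + 8y → -14/3xy - 18/7x + 8y + 136/21
  leading term xy: subtract (7/9)·g_3 from -14/3xy - 18/7x + 8y + 136/21 → 76/63x + 16/9y - 88/21
  leading term x: no divisor's leading term divides it; move 76/63x to the remainder.
  leading term y: no divisor's leading term divides it; move 16/9y to the remainder.
  leading term 1: no divisor's leading term divides it; move -88/21 to the remainder.
  remainder 76/63x + 16/9y - 88/21 ≠ 0; add g_4 = 76/63x + 16/9y - 88/21 to the basis.

S(f_2,g_4): lcm = x²y. S = -28/19xy² + 6/7x² + 66/19xy - 2/7x - 48/7.
  leading term xy²: subtract (14/57y)·g_3 from -28/19xy² + 6/7x² + 66/19xy - 2/7x - 48/7 → 6/7x² + 14/3xy - 112/57y² - 2/7x - 64/19y - 48/7
  leading term x²: subtract (-6/7)·f_1 from 6/7x² + 14/3xy - 112/57y² - 2/7x - 64/19y - 48/7 → 14/3xy - 112/57y² + 34/7x - 64/19y - 96/7
  leading term xy: subtract (-7/9)·g_3 from 14/3xy - 112/57y² + 34/7x - 64/19y - 96/7 → -112/57y² + 68/63x + 488/171y - 64/21
  leading term y²: no divisor's leading term divides it; move -112/57y² to the remainder.
  leading term x: subtract (17/19)·g_4 from 68/63x + 488/171y - 64/21 → 24/19y + 40/57
  leading term y: no divisor's leading term divides it; move 24/19y to the remainder.
  leading term 1: no divisor's leading term divides it; move 40/57 to the remainder.
  remainder -112/57y² + 24/19y + 40/57 ≠ 0; add g_5 = -112/57y² + 24/19y + 40/57 to the basis.

The other S-polynomials (S(f_2,g_3), S(f_1,g_4), S(g_3,g_4), S(f_1,g_5), S(f_2,g_5), S(g_3,g_5), S(g_4,g_5)) all reduce to 0 modulo the current basis, so we have a Gröbner basis.
Inter-reduce: drop elements whose leading term is divisible by another's, tail-reduce, and make monic.
Reduced Gröbner basis: {y² - 9/14y - 5/14, x + 28/19y - 66/19}.

Buchberger on the second generating set:
h_1 = 7x²y + 34x - 96, LT = x²y.
h_2 = 28x²y + 23x² - 2x - 200, LT = x²y.

S(h_1,h_2): lcm = x²y. S = -23/28x² + 69/14x - 46/7.
  leading term x²: no divisor's leading term divides it; move -23/28x² to the remainder.
  leading term x: no divisor's leading term divides it; move 69/14x to the remainder.
  leading term 1: no divisor's leading term divides it; move -46/7 to the remainder.
  remainder -23/28x² + 69/14x - 46/7 ≠ 0; add k_3 = -23/28x² + 69/14x - 46/7 to the basis.

S(h_1,k_3): lcm = x²y. S = 6xy + 34/7x - 8y - 96/7.
  leading term xy: no divisor's leading term divides it; move 6xy to the remainder.
  leading term x: no divisor's leading term divides it; move 34/7x to the remainder.
  leading term y: no divisor's leading term divides it; move -8y to the remainder.
  leading term 1: no divisor's leading term divides it; move -96/7 to the remainder.
  remainder 6xy + 34/7x - 8y - 96/7 ≠ 0; add k_4 = 6xy + 34/7x - 8y - 96/7 to the basis.

S(h_1,k_4): lcm = x²y. S = -17/21x² + 4/3xy + 50/7x - 96/7.
  leading term x²: subtract (68/69)·k_3 from -17/21x² + 4/3xy + 50/7x - 96/7 → 4/3xy + 16/7x - 152/21
  leading term xy: subtract (2/9)·k_4 from 4/3xy + 16/7x - 152/21 → 76/63x + 16/9y - 88/21
  leading term x: no divisor's leading term divides it; move 76/63x to the remainder.
  leading term y: no divisor's leading term divides it; move 16/9y to the remainder.
  leading term 1: no divisor's leading term divides it; move -88/21 to the remainder.
  remainder 76/63x + 16/9y - 88/21 ≠ 0; add k_5 = 76/63x + 16/9y - 88/21 to the basis.

S(h_1,k_5): lcm = x²y. S = -28/19xy² + 66/19xy + 34/7x - 96/7.
  leading term xy²: subtract (-14/57y)·k_4 from -28/19xy² + 66/19xy + 34/7x - 96/7 → 14/3xy - 112/57y² + 34/7x - 64/19y - 96/7
  leading term xy: subtract (7/9)·k_4 from 14/3xy - 112/57y² + 34/7x - 64/19y - 96/7 → -112/57y² + 68/63x + 488/171y - 64/21
  leading term y²: no divisor's leading term divides it; move -112/57y² to the remainder.
  leading term x: subtract (17/19)·k_5 from 68/63x + 488/171y - 64/21 → 24/19y + 40/57
  leading term y: no divisor's leading term divides it; move 24/19y to the remainder.
  leading term 1: no divisor's leading term divides it; move 40/57 to the remainder.
  remainder -112/57y² + 24/19y + 40/57 ≠ 0; add k_6 = -112/57y² + 24/19y + 40/57 to the basis.

The other S-polynomials (S(h_2,k_3), S(h_2,k_4), S(k_3,k_4), S(h_2,k_5), S(k_3,k_5), S(k_4,k_5), S(h_1,k_6), S(h_2,k_6), S(k_3,k_6), S(k_4,k_6), S(k_5,k_6)) all reduce to 0 modulo the current basis, so we have a Gröbner basis.
Inter-reduce: drop elements whose leading term is divisible by another's, tail-reduce, and make monic.
Reduced Gröbner basis: {y² - 9/14y - 5/14, x + 28/19y - 66/19}.

The two bases agree; hence the ideals are identical.
The same test decides containment: I ⊆ J iff every generator of I reduces to 0 modulo a Gröbner basis of J.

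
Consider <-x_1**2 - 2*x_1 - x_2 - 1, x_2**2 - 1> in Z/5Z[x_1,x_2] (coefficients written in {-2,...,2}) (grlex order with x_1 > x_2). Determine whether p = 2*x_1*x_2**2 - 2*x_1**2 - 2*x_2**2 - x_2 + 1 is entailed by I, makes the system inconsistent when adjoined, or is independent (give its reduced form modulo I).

First compute the reduced Gröbner basis of I by Buchberger's algorithm.
f_1 = -x_1**2 - 2*x_1 - x_2 - 1, LT = x_1**2.
f_2 = x_2**2 - 1, LT = x_2**2.

The S-polynomials (S(f_1,f_2)) all reduce to 0 modulo the current basis, so we have a Gröbner basis.
Inter-reduce: drop elements whose leading term is divisible by another's, tail-reduce, and make monic.
Reduced Gröbner basis: {x_1**2 + 2*x_1 + x_2 + 1, x_2**2 - 1}.
Label its elements g_1 = x_1**2 + 2*x_1 + x_2 + 1, g_2 = x_2**2 - 1.

Reduce p = 2*x_1*x_2**2 - 2*x_1**2 - 2*x_2**2 - x_2 + 1 modulo G:
  leading term x_1*x_2**2: subtract (2*x_1)·g_2 from 2*x_1*x_2**2 - 2*x_1**2 - 2*x_2**2 - x_2 + 1 → -2*x_1**2 - 2*x_2**2 + 2*x_1 - x_2 + 1
  leading term x_1**2: subtract (-2)·g_1 from -2*x_1**2 - 2*x_2**2 + 2*x_1 - x_2 + 1 → -2*x_2**2 + x_1 + x_2 - 2
  leading term x_2**2: subtract (-2)·g_2 from -2*x_2**2 + x_1 + x_2 - 2 → x_1 + x_2 + 1
  leading term x_1: no divisor's leading term divides it; move x_1 to the remainder.
  leading term x_2: no divisor's leading term divides it; move x_2 to the remainder.
  leading term 1: no divisor's leading term divides it; move 1 to the remainder.
  normal form = x_1 + x_2 + 1.
The normal form is nonzero, so p ∉ I. Since p minus its normal form lies in I, I + (p) = I + (r) where r = x_1 + x_2 + 1; decide whether this ideal is the whole ring.
Run Buchberger on G together with r (pairs among the g_i already reduce to 0 since G is a Gröbner basis):
g_1 = x_1**2 + 2*x_1 + x_2 + 1, LT = x_1**2.
g_2 = x_2**2 - 1, LT = x_2**2.
r = x_1 + x_2 + 1, LT = x_1.

S(g_1,r): lcm = x_1**2. S = -x_1*x_2 + x_1 + x_2 + 1.
  reduce S modulo (g_1, g_2, r):
  remainder x_2 + 1 ≠ 0; add m_4 = x_2 + 1 to the basis.

The other S-polynomials (S(g_1,g_2), S(g_2,r), S(g_1,m_4), S(g_2,m_4), S(r,m_4)) all reduce to 0 modulo the current basis, so we have a Gröbner basis.
Inter-reduce: drop elements whose leading term is divisible by another's, tail-reduce, and make monic.
Reduced Gröbner basis: {x_1, x_2 + 1}.
The reduced Gröbner basis of I + (p) is {x_1, x_2 + 1} ≠ {1}, a proper ideal, so the enlarged system stays consistent: p is independent of I, with normal form x_1 + x_2 + 1.

Ideal membership is decidable via reduction modulo a Gröbner basis.

2*x_1*x_2**2 - 2*x_1**2 - 2*x_2**2 - x_2 + 1 is independent of I; its normal form modulo I is x_1 + x_2 + 1.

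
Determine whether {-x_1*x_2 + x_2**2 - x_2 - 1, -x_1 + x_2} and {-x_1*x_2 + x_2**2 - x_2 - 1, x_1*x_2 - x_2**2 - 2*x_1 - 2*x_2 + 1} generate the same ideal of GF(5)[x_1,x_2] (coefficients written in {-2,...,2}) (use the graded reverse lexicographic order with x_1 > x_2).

For a fixed monomial order, each ideal has a unique reduced Gröbner basis; comparing bases decides equality.
Buchberger on the first generating set:
f_1 = -x_1*x_2 + x_2**2 - x_2 - 1, LT = x_1*x_2.
f_2 = -x_1 + x_2, LT = x_1.

S(f_1,f_2): lcm = x_1*x_2. S = x_2 + 1.
  leading term x_2: no divisor's leading term divides it; move x_2 to the remainder.
  leading term 1: no divisor's leading term divides it; move 1 to the remainder.
  remainder x_2 + 1 ≠ 0; add g_3 = x_2 + 1 to the basis.

The other S-polynomials (S(f_1,g_3), S(f_2,g_3)) all reduce to 0 modulo the current basis, so we have a Gröbner basis.
Inter-reduce: drop elements whose leading term is divisible by another's, tail-reduce, and make monic.
Reduced Gröbner basis: {x_1 + 1, x_2 + 1}.

Buchberger on the second generating set:
h_1 = -x_1*x_2 + x_2**2 - x_2 - 1, LT = x_1*x_2.
h_2 = x_1*x_2 - x_2**2 - 2*x_1 - 2*x_2 + 1, LT = x_1*x_2.

S(h_1,h_2): lcm = x_1*x_2. S = 2*x_1 - 2*x_2.
  leading term x_1: no divisor's leading term divides it; move 2*x_1 to the remainder.
  leading term x_2: no divisor's leading term divides it; move -2*x_2 to the remainder.
  remainder 2*x_1 - 2*x_2 ≠ 0; add k_3 = 2*x_1 - 2*x_2 to the basis.

S(h_1,k_3): lcm = x_1*x_2. S = x_2 + 1.
  leading term x_2: no divisor's leading term divides it; move x_2 to the remainder.
  leading term 1: no divisor's leading term divides it; move 1 to the remainder.
  remainder x_2 + 1 ≠ 0; add k_4 = x_2 + 1 to the basis.

The other S-polynomials (S(h_2,k_3), S(h_1,k_4), S(h_2,k_4), S(k_3,k_4)) all reduce to 0 modulo the current basis, so we have a Gröbner basis.
Inter-reduce: drop elements whose leading term is divisible by another's, tail-reduce, and make monic.
Reduced Gröbner basis: {x_1 + 1, x_2 + 1}.

These coincide, so the ideals are equal.

Yes, the ideals are equal.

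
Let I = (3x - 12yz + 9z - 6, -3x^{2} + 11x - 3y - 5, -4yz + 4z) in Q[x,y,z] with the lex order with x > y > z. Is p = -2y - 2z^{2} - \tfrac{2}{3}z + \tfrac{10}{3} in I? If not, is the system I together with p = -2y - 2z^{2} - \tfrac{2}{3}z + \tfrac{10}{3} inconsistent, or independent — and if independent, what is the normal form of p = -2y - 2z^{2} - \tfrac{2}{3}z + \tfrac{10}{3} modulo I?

First compute the reduced Gröbner basis of I by Buchberger's algorithm.
f_1 = 3x - 12yz + 9z - 6, LT = x.
f_2 = -3x^{2} + 11x - 3y - 5, LT = x^{2}.
f_3 = -4yz + 4z, LT = yz.

S(f_1,f_2): lcm = x^{2}. S = -4xyz + 3xz + \tfrac{5}{3}x - y - \tfrac{5}{3}.
  leading term xyz: subtract (-\tfrac{4}{3}yz)·f_1 from -4xyz + 3xz + \tfrac{5}{3}x - y - \tfrac{5}{3} → 3xz + \tfrac{5}{3}x - 16y^{2}z^{2} + 12yz^{2} - 8yz - y - \tfrac{5}{3}
  leading term xz: subtract (z)·f_1 from 3xz + \tfrac{5}{3}x - 16y^{2}z^{2} + 12yz^{2} - 8yz - y - \tfrac{5}{3} → \tfrac{5}{3}x - 16y^{2}z^{2} + 24yz^{2} - 8yz - y - 9z^{2} + 6z - \tfrac{5}{3}
  leading term x: subtract (\tfrac{5}{9})·f_1 from \tfrac{5}{3}x - 16y^{2}z^{2} + 24yz^{2} - 8yz - y - 9z^{2} + 6z - \tfrac{5}{3} → -16y^{2}z^{2} + 24yz^{2} - \tfrac{4}{3}yz - y - 9z^{2} + z + \tfrac{5}{3}
  leading term y^{2}z^{2}: subtract (4yz)·f_3 from -16y^{2}z^{2} + 24yz^{2} - \tfrac{4}{3}yz - y - 9z^{2} + z + \tfrac{5}{3} → 8yz^{2} - \tfrac{4}{3}yz - y - 9z^{2} + z + \tfrac{5}{3}
  leading term yz^{2}: subtract (-2z)·f_3 from 8yz^{2} - \tfrac{4}{3}yz - y - 9z^{2} + z + \tfrac{5}{3} → -\tfrac{4}{3}yz - y - z^{2} + z + \tfrac{5}{3}
  leading term yz: subtract (\tfrac{1}{3})·f_3 from -\tfrac{4}{3}yz - y - z^{2} + z + \tfrac{5}{3} → -y - z^{2} - \tfrac{1}{3}z + \tfrac{5}{3}
  leading term y: no divisor's leading term divides it; move -y to the remainder.
  leading term z^{2}: no divisor's leading term divides it; move -z^{2} to the remainder.
  leading term z: no divisor's leading term divides it; move -\tfrac{1}{3}z to the remainder.
  leading term 1: no divisor's leading term divides it; move \tfrac{5}{3} to the remainder.
  remainder -y - z^{2} - \tfrac{1}{3}z + \tfrac{5}{3} ≠ 0; add h_4 = -y - z^{2} - \tfrac{1}{3}z + \tfrac{5}{3} to the basis.

S(f_3,h_4): lcm = yz. S = -z^{3} - \tfrac{1}{3}z^{2} + \tfrac{2}{3}z.
  leading term z^{3}: no divisor's leading term divides it; move -z^{3} to the remainder.
  leading term z^{2}: no divisor's leading term divides it; move -\tfrac{1}{3}z^{2} to the remainder.
  leading term z: no divisor's leading term divides it; move \tfrac{2}{3}z to the remainder.
  remainder -z^{3} - \tfrac{1}{3}z^{2} + \tfrac{2}{3}z ≠ 0; add h_5 = -z^{3} - \tfrac{1}{3}z^{2} + \tfrac{2}{3}z to the basis.

The other S-polynomials (S(f_1,f_3), S(f_2,f_3), S(f_1,h_4), S(f_2,h_4), S(f_1,h_5), S(f_2,h_5), S(f_3,h_5), S(h_4,h_5)) all reduce to 0 modulo the current basis, so we have a Gröbner basis.
Inter-reduce: drop elements whose leading term is divisible by another's, tail-reduce, and make monic.
Reduced Gröbner basis: {x - z - 2, y + z^{2} + \tfrac{1}{3}z - \tfrac{5}{3}, z^{3} + \tfrac{1}{3}z^{2} - \tfrac{2}{3}z}.
Label its elements g_1 = x - z - 2, g_2 = y + z^{2} + \tfrac{1}{3}z - \tfrac{5}{3}, g_3 = z^{3} + \tfrac{1}{3}z^{2} - \tfrac{2}{3}z.

Reduce p = -2y - 2z^{2} - \tfrac{2}{3}z + \tfrac{10}{3} modulo G:
  leading term y: subtract (-2)·g_2 from -2y - 2z^{2} - \tfrac{2}{3}z + \tfrac{10}{3} → 0
  normal form = 0.
Since the normal form is 0, p ∈ I.

The remainder on division by a Gröbner basis is unique — it is the normal form.

-2y - 2z^{2} - \tfrac{2}{3}z + \tfrac{10}{3} lies in I (it reduces to 0).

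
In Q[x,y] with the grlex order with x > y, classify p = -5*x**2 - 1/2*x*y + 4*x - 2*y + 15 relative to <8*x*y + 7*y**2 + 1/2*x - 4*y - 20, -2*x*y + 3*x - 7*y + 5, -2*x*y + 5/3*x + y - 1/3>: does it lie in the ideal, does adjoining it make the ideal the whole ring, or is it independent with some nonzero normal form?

-5*x**2 - 1/2*x*y + 4*x - 2*y + 15 lies in I (it reduces to 0).

First compute the reduced Gröbner basis of I by Buchberger's algorithm.
f_1 = 8*x*y + 7*y**2 + 1/2*x - 4*y - 20, LT = x*y.
f_2 = -2*x*y + 3*x - 7*y + 5, LT = x*y.
f_3 = -2*x*y + 5/3*x + y - 1/3, LT = x*y.

S(f_1,f_2): lcm = x*y. S = 7/8*y**2 + 25/16*x - 4*y.
  leading term y**2: no divisor's leading term divides it; move 7/8*y**2 to the remainder.
  leading term x: no divisor's leading term divides it; move 25/16*x to the remainder.
  leading term y: no divisor's leading term divides it; move -4*y to the remainder.
  remainder 7/8*y**2 + 25/16*x - 4*y ≠ 0; add h_4 = 7/8*y**2 + 25/16*x - 4*y to the basis.

S(f_1,f_3): lcm = x*y. S = 7/8*y**2 + 43/48*x - 8/3.
  leading term y**2: subtract (1)·h_4 from 7/8*y**2 + 43/48*x - 8/3 → -2/3*x + 4*y - 8/3
  leading term x: no divisor's leading term divides it; move -2/3*x to the remainder.
  leading term y: no divisor's leading term divides it; move 4*y to the remainder.
  leading term 1: no divisor's leading term divides it; move -8/3 to the remainder.
  remainder -2/3*x + 4*y - 8/3 ≠ 0; add h_5 = -2/3*x + 4*y - 8/3 to the basis.

S(f_1,h_4): lcm = x*y**2. S = 7/8*y**3 - 25/14*x**2 + 519/112*x*y - 1/2*y**2 - 5/2*y.
  leading term y**3: subtract (y)·h_4 from 7/8*y**3 - 25/14*x**2 + 519/112*x*y - 1/2*y**2 - 5/2*y → -25/14*x**2 + 43/14*x*y + 7/2*y**2 - 5/2*y
  leading term x**2: subtract (75/28*x)·h_5 from -25/14*x**2 + 43/14*x*y + 7/2*y**2 - 5/2*y → -107/14*x*y + 7/2*y**2 + 50/7*x - 5/2*y
  leading term x*y: subtract (-107/112)·f_1 from -107/14*x*y + 7/2*y**2 + 50/7*x - 5/2*y → 163/16*y**2 + 1707/224*x - 177/28*y - 535/28
  leading term y**2: subtract (163/14)·h_4 from 163/16*y**2 + 1707/224*x - 177/28*y - 535/28 → -74/7*x + 161/4*y - 535/28
  leading term x: subtract (111/7)·h_5 from -74/7*x + 161/4*y - 535/28 → -649/28*y + 649/28
  leading term y: no divisor's leading term divides it; move -649/28*y to the remainder.
  leading term 1: no divisor's leading term divides it; move 649/28 to the remainder.
  remainder -649/28*y + 649/28 ≠ 0; add h_6 = -649/28*y + 649/28 to the basis.

The other S-polynomials (S(f_2,f_3), S(f_2,h_4), S(f_3,h_4), S(f_1,h_5), S(f_2,h_5), S(f_3,h_5), S(h_4,h_5), S(f_1,h_6), S(f_2,h_6), S(f_3,h_6), S(h_4,h_6), S(h_5,h_6)) all reduce to 0 modulo the current basis, so we have a Gröbner basis.
Inter-reduce: drop elements whose leading term is divisible by another's, tail-reduce, and make monic.
Reduced Gröbner basis: {x - 2, y - 1}.
Label its elements g_1 = x - 2, g_2 = y - 1.

Reduce p = -5*x**2 - 1/2*x*y + 4*x - 2*y + 15 modulo G:
  leading term x**2: subtract (-5*x)·g_1 from -5*x**2 - 1/2*x*y + 4*x - 2*y + 15 → -1/2*x*y - 6*x - 2*y + 15
  leading term x*y: subtract (-1/2*y)·g_1 from -1/2*x*y - 6*x - 2*y + 15 → -6*x - 3*y + 15
  leading term x: subtract (-6)·g_1 from -6*x - 3*y + 15 → -3*y + 3
  leading term y: subtract (-3)·g_2 from -3*y + 3 → 0
  normal form = 0.
Since the normal form is 0, p ∈ I.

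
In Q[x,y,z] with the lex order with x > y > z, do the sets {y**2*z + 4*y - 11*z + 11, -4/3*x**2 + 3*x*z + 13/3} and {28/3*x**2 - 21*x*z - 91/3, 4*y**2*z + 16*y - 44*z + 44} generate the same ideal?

Two ideals are equal iff their reduced Gröbner bases coincide (the reduced basis is unique for a fixed ordering).
Buchberger on the first generating set:
f_1 = y**2*z + 4*y - 11*z + 11, LT = y**2*z.
f_2 = -4/3*x**2 + 3*x*z + 13/3, LT = x**2.

S(f_1,f_2): leading monomials are coprime, so the S-polynomial reduces to 0 (Buchberger's first criterion).
Every S-polynomial of the final basis reduces to 0, so we have a Gröbner basis.
Inter-reduce: drop elements whose leading term is divisible by another's, tail-reduce, and make monic.
Reduced Gröbner basis: {x**2 - 9/4*x*z - 13/4, y**2*z + 4*y - 11*z + 11}.

Buchberger on the second generating set:
h_1 = 28/3*x**2 - 21*x*z - 91/3, LT = x**2.
h_2 = 4*y**2*z + 16*y - 44*z + 44, LT = y**2*z.

S(h_1,h_2): leading monomials are coprime, so the S-polynomial reduces to 0 (Buchberger's first criterion).
Every S-polynomial of the final basis reduces to 0, so we have a Gröbner basis.
Inter-reduce: drop elements whose leading term is divisible by another's, tail-reduce, and make monic.
Reduced Gröbner basis: {x**2 - 9/4*x*z - 13/4, y**2*z + 4*y - 11*z + 11}.

Same reduced basis, so the two generating sets span the same ideal.
The same test decides containment: I ⊆ J iff every generator of I reduces to 0 modulo a Gröbner basis of J.

Yes, the ideals are equal.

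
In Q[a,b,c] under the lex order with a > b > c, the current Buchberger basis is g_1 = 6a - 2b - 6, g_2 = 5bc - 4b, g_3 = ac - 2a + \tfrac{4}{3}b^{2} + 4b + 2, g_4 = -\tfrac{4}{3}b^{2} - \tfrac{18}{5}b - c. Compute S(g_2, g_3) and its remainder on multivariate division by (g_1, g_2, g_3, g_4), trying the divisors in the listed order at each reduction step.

S(g_2, g_3) = \tfrac{6}{5}ab - \tfrac{4}{3}b^{3} - 4b^{2} - 2b; remainder on division = 0.

lcm(LM(g_2), LM(g_3)) = abc.
S = (lcm/LT(g_2))·g_2 − (lcm/LT(g_3))·g_3 = \tfrac{6}{5}ab - \tfrac{4}{3}b^{3} - 4b^{2} - 2b.
Reduce S modulo (g_1, g_2, g_3, g_4) in that order:
  leading term ab: subtract (\tfrac{1}{5}b)·g_1 from \tfrac{6}{5}ab - \tfrac{4}{3}b^{3} - 4b^{2} - 2b → -\tfrac{4}{3}b^{3} - \tfrac{18}{5}b^{2} - \tfrac{4}{5}b
  leading term b^{3}: subtract (b)·g_4 from -\tfrac{4}{3}b^{3} - \tfrac{18}{5}b^{2} - \tfrac{4}{5}b → bc - \tfrac{4}{5}b
  leading term bc: subtract (\tfrac{1}{5})·g_2 from bc - \tfrac{4}{5}b → 0
The remainder is 0, so this S-polynomial contributes no new basis element.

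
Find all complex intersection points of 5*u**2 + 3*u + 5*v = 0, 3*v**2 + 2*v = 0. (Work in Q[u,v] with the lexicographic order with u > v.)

Compute a lex Gröbner basis by Buchberger's algorithm.
f_1 = 5*u**2 + 3*u + 5*v, LT = u**2.
f_2 = 3*v**2 + 2*v, LT = v**2.

The S-polynomials (S(f_1,f_2)) all reduce to 0 modulo the current basis, so we have a Gröbner basis.
Inter-reduce: drop elements whose leading term is divisible by another's, tail-reduce, and make monic.
Reduced Gröbner basis: {u**2 + 3/5*u + v, v**2 + 2/3*v}.

From the last basis element, v**2 + 2/3*v = 0, so v takes values in {-2/3, 0}. Each choice, substituted upward through the basis, yields the corresponding point(s) of the solution set.
  v = -2/3: the earlier basis element becomes u**2 + 3/5*u - 2/3 = 0, giving u = -3/10 + sqrt(681)/30, -sqrt(681)/30 - 3/10 — points (-3/10 + sqrt(681)/30, -2/3), (-sqrt(681)/30 - 3/10, -2/3).
  v = 0: the earlier basis element becomes u**2 + 3/5*u = 0, giving u = -3/5, 0 — points (-3/5, 0), (0, 0).
Substituting each solution back into the original system confirms all equations vanish.
Zero-dimensionality of the ideal guarantees finitely many solutions over ℂ.

{(-3/10 + sqrt(681)/30, -2/3), (-sqrt(681)/30 - 3/10, -2/3), (-3/5, 0), (0, 0)}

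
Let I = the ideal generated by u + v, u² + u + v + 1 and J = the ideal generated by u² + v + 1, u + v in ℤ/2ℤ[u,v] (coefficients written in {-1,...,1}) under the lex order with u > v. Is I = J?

Two ideals are equal iff their reduced Gröbner bases coincide (the reduced basis is unique for a fixed ordering).
Buchberger on the first generating set:
f_1 = u + v, LT = u.
f_2 = u² + u + v + 1, LT = u².

S(f_1,f_2): lcm = u². S = uv + u + v + 1.
  leading term uv: subtract (v)·f_1 from uv + u + v + 1 → u + v² + v + 1
  leading term u: subtract (1)·f_1 from u + v² + v + 1 → v² + 1
  leading term v²: no divisor's leading term divides it; move v² to the remainder.
  leading term 1: no divisor's leading term divides it; move 1 to the remainder.
  remainder v² + 1 ≠ 0; add g_3 = v² + 1 to the basis.

The other S-polynomials (S(f_1,g_3), S(f_2,g_3)) all reduce to 0 modulo the current basis, so we have a Gröbner basis.
Inter-reduce: drop elements whose leading term is divisible by another's, tail-reduce, and make monic.
Reduced Gröbner basis: {u + v, v² + 1}.

Buchberger on the second generating set:
h_1 = u² + v + 1, LT = u².
h_2 = u + v, LT = u.

S(h_1,h_2): lcm = u². S = uv + v + 1.
  leading term uv: subtract (v)·h_2 from uv + v + 1 → v² + v + 1
  leading term v²: no divisor's leading term divides it; move v² to the remainder.
  leading term v: no divisor's leading term divides it; move v to the remainder.
  leading term 1: no divisor's leading term divides it; move 1 to the remainder.
  remainder v² + v + 1 ≠ 0; add k_3 = v² + v + 1 to the basis.

The other S-polynomials (S(h_1,k_3), S(h_2,k_3)) all reduce to 0 modulo the current basis, so we have a Gröbner basis.
Inter-reduce: drop elements whose leading term is divisible by another's, tail-reduce, and make monic.
Reduced Gröbner basis: {u + v, v² + v + 1}.

The bases are distinct; the ideals are different.

No, the ideals differ.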